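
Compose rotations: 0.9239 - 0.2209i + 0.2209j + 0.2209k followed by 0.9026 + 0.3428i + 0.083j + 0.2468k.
0.8368 + 0.0811i + 0.1458j + 0.5215k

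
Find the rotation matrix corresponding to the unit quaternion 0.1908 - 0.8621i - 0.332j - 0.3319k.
[[0.5592, 0.6991, 0.4456], [0.4458, -0.7067, 0.5494], [0.699, -0.1086, -0.7069]]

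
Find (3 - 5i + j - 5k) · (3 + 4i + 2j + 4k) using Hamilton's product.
47 + 11i + 9j - 17k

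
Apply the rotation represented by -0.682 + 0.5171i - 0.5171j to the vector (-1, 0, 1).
(0.24, 1.24, 0.636)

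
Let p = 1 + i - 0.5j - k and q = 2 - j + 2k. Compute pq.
3.5 - 4j - k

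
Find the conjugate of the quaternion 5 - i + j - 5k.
5 + i - j + 5k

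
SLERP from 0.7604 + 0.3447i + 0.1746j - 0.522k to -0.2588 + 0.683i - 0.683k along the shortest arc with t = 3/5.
0.1906 + 0.6468i + 0.0854j - 0.7335k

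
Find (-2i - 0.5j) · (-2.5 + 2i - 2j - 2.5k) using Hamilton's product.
3 + 6.25i - 3.75j + 5k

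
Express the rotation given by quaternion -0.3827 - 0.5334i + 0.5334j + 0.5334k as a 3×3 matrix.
[[-0.1381, -0.1608, -0.9773], [-0.9773, -0.1381, 0.1608], [-0.1608, 0.9773, -0.1381]]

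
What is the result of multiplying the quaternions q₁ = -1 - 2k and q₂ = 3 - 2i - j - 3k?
-9 + 5j - 3k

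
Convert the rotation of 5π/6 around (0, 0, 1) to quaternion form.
0.2588 + 0.9659k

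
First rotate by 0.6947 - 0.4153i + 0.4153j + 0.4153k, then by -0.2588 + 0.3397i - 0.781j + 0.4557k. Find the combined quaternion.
0.0964 - 0.1701i - 0.9804j + 0.0258k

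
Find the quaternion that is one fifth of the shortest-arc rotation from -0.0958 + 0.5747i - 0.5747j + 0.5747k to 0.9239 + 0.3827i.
0.1763 + 0.639i - 0.5294j + 0.5294k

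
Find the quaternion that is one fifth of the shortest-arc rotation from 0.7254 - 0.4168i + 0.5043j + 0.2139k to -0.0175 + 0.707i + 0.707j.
0.6761 - 0.1794i + 0.6858j + 0.2009k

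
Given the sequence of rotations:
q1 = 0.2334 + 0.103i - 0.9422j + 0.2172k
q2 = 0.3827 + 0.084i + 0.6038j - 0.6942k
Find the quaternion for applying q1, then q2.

q2 · q1 = 0.8004 - 0.4639i - 0.3094j - 0.2202k
0.8004 - 0.4639i - 0.3094j - 0.2202k


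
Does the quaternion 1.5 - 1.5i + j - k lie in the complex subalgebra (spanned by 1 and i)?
No. The quaternion 1.5 - 1.5i + j - k has j-coefficient y = 1 and k-coefficient z = -1, not both zero, so it does not lie in the complex subalgebra spanned by 1 and i.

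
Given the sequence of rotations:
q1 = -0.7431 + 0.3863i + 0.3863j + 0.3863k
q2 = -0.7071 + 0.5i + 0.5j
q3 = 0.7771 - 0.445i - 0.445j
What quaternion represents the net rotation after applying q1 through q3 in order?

q2 · q1 = 0.1391 - 0.4516i - 0.8379j - 0.2732k
q3 · q2 · q1 = -0.4657 - 0.2913i - 0.8346j - 0.0404k
-0.4657 - 0.2913i - 0.8346j - 0.0404k


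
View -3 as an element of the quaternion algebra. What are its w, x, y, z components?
-3 + 0i + 0j + 0k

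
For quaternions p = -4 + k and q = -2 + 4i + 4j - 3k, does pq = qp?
No: pq = 11 - 20i - 12j + 10k ≠ 11 - 12i - 20j + 10k = qp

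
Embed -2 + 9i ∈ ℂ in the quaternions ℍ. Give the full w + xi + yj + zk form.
-2 + 9i + 0j + 0k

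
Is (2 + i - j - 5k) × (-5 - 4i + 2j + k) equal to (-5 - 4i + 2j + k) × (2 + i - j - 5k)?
No: pq = 1 - 4i + 28j + 25k ≠ 1 - 22i - 10j + 29k = qp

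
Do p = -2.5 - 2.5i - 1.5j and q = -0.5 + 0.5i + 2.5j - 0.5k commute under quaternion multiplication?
No: pq = 6.25 + 0.75i - 6.75j - 4.25k ≠ 6.25 - 0.75i - 4.25j + 6.75k = qp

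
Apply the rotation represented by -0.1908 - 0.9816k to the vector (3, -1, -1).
(-2.407, 2.051, -1)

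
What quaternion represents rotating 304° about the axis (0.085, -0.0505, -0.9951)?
-0.8829 + 0.0399i - 0.0237j - 0.4672k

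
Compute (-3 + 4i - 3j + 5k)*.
-3 - 4i + 3j - 5k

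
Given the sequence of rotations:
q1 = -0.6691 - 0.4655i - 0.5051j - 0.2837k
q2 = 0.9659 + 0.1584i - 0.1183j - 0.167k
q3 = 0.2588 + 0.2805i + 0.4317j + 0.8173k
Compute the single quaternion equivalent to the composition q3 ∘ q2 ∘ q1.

q2 · q1 = -0.6797 - 0.6064i - 0.286j - 0.2974k
q3 · q2 · q1 = 0.3607 - 0.2422i - 0.7796j - 0.4509k
0.3607 - 0.2422i - 0.7796j - 0.4509k


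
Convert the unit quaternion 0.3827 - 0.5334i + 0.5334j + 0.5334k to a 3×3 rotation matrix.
[[-0.1381, -0.9773, -0.1608], [-0.1608, -0.1381, 0.9773], [-0.9773, 0.1608, -0.1381]]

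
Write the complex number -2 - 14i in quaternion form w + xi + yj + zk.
-2 - 14i + 0j + 0k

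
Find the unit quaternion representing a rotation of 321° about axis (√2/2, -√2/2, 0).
-0.9426 + 0.236i - 0.236j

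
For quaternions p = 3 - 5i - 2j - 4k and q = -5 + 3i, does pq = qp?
No: pq = 34i - 2j + 26k ≠ 34i + 22j + 14k = qp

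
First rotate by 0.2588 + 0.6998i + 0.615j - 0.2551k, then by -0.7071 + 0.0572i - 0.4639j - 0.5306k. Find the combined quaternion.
-0.0731 - 0.0354i - 0.9116j + 0.4029k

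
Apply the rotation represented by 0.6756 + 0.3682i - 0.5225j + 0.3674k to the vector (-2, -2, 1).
(0.959, -2.023, -1.997)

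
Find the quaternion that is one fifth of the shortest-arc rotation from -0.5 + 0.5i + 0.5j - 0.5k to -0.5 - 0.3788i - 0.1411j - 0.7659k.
-0.5655 + 0.3425i + 0.4028j - 0.633k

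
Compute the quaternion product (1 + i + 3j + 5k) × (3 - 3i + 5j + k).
-14 - 22i - 2j + 30k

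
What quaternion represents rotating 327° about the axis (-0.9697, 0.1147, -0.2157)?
-0.9588 - 0.2754i + 0.0326j - 0.0613k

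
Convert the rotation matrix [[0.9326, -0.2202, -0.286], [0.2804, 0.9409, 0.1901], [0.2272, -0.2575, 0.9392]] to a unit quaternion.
0.9763 - 0.1146i - 0.1314j + 0.1282k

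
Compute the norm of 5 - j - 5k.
√51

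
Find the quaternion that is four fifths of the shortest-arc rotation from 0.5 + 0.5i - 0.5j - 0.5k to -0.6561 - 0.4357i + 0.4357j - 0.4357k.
0.6766 + 0.4889i - 0.4889j + 0.2533k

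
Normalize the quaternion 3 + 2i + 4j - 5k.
0.4082 + 0.2722i + 0.5443j - 0.6804k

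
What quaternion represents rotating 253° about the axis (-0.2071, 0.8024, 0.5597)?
-0.5948 - 0.1665i + 0.645j + 0.4499k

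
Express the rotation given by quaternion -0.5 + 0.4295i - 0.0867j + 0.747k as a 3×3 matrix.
[[-0.1311, 0.6725, 0.7284], [-0.8215, -0.485, 0.3], [0.555, -0.559, 0.616]]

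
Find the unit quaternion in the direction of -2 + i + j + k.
-0.7559 + 0.378i + 0.378j + 0.378k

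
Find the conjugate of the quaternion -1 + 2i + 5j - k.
-1 - 2i - 5j + k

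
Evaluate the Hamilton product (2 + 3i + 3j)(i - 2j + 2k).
3 + 8i - 10j - 5k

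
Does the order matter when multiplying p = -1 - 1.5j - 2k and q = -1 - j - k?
Yes: pq = -2.5 - 0.5i + 2.5j + 3k ≠ -2.5 + 0.5i + 2.5j + 3k = qp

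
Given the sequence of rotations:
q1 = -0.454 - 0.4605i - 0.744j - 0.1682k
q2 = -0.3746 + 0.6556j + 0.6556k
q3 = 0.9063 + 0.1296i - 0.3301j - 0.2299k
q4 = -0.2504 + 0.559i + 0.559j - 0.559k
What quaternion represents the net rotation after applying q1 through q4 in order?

q2 · q1 = 0.7681 + 0.55i - 0.3208j + 0.0673k
q3 · q2 · q1 = 0.5344 + 0.502i - 0.6795j + 0.0244k
q4 · q3 · q2 · q1 = -0.021 - 0.1932i + 0.1746j - 0.9653k
-0.021 - 0.1932i + 0.1746j - 0.9653k


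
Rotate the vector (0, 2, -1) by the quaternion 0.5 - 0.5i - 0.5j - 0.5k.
(2, -1, 0)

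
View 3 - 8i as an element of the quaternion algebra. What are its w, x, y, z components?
3 - 8i + 0j + 0k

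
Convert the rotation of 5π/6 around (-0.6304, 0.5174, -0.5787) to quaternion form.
0.2588 - 0.6089i + 0.4998j - 0.559k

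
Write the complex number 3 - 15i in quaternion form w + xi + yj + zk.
3 - 15i + 0j + 0k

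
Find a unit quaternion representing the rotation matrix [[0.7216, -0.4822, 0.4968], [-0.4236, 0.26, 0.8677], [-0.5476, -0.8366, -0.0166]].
0.7009 - 0.6079i + 0.3725j + 0.0209k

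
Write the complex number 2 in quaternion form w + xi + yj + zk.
2 + 0i + 0j + 0k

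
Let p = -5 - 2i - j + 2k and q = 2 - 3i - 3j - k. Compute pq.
-17 + 18i + 5j + 12k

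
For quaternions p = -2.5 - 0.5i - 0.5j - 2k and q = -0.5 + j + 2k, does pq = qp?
No: pq = 5.75 + 1.25i - 1.25j - 4.5k ≠ 5.75 - 0.75i - 3.25j - 3.5k = qp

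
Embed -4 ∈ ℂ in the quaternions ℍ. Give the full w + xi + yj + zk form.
-4 + 0i + 0j + 0k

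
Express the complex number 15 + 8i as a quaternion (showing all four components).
15 + 8i + 0j + 0k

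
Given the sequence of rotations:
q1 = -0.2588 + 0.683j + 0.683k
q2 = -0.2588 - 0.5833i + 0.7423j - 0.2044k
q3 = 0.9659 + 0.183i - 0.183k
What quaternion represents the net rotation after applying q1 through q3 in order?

q2 · q1 = -0.3004 + 0.7976i + 0.0295j - 0.5223k
q3 · q2 · q1 = -0.5317 + 0.7208i - 0.0219j - 0.4441k
-0.5317 + 0.7208i - 0.0219j - 0.4441k


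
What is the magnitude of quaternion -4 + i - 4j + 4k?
7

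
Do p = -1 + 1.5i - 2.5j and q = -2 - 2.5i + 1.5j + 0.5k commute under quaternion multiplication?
No: pq = 9.5 - 1.75i + 2.75j - 4.5k ≠ 9.5 + 0.75i + 4.25j + 3.5k = qp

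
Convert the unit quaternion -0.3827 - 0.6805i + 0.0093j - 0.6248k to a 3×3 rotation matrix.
[[0.2191, -0.4909, 0.8432], [0.4656, -0.7069, -0.5325], [0.8575, 0.5092, 0.0737]]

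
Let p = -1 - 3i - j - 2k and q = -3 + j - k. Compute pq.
2 + 12i - j + 4k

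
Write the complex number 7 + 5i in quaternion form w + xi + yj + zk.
7 + 5i + 0j + 0k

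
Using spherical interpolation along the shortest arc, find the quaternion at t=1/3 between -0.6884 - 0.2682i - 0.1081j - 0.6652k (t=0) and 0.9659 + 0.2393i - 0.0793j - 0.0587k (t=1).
-0.8462 - 0.2791i - 0.0476j - 0.4514k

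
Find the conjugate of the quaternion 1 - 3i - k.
1 + 3i + k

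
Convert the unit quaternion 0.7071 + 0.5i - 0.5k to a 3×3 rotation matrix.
[[0.5, 0.7071, -0.5], [-0.7071, 0, -0.7071], [-0.5, 0.7071, 0.5]]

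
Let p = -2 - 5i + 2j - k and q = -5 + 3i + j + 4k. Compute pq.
27 + 28i + 5j - 14k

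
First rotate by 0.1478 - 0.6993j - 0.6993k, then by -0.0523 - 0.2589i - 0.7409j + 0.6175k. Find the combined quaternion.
-0.094 + 0.9117i - 0.254j + 0.3089k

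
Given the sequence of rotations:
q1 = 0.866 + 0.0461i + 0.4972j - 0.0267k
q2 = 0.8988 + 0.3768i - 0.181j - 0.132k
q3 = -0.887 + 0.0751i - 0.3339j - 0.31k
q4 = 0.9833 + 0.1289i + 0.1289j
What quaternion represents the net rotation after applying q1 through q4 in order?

q2 · q1 = 0.8475 + 0.4382i + 0.2941j + 0.0574k
q3 · q2 · q1 = -0.6686 - 0.253i - 0.684j - 0.1452k
q4 · q3 · q2 · q1 = -0.5367 - 0.3537i - 0.74j - 0.1983k
-0.5367 - 0.3537i - 0.74j - 0.1983k


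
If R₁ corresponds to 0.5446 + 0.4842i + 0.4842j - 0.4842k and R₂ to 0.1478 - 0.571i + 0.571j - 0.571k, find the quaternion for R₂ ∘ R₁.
-0.196 - 0.2394i - 0.1704j - 0.9355k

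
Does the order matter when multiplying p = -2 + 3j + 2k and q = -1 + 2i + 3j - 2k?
Yes: pq = -3 - 16i - 5j - 4k ≠ -3 + 8i - 13j + 8k = qp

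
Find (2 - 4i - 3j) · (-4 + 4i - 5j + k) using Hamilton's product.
-7 + 21i + 6j + 34k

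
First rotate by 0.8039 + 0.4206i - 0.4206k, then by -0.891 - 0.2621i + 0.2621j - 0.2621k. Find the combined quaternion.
-0.7163 - 0.6957i - 0.0098j + 0.0538k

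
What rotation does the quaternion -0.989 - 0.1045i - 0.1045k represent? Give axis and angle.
axis = (-√2/2, 0, -√2/2), θ = 343°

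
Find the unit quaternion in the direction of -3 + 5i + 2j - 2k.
-0.4629 + 0.7715i + 0.3086j - 0.3086k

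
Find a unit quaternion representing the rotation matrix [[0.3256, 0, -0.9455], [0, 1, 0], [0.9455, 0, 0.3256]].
0.8141 - 0.5807j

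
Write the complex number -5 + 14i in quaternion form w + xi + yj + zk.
-5 + 14i + 0j + 0k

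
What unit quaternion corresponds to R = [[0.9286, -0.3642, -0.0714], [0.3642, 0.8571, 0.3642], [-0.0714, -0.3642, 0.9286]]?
0.9636 - 0.189i + 0.189k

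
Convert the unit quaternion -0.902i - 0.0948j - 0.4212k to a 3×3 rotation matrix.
[[0.6272, 0.171, 0.7598], [0.171, -0.982, 0.0799], [0.7598, 0.0799, -0.6452]]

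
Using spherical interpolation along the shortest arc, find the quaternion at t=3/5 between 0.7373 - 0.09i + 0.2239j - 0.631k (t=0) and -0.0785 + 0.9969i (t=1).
0.4615 - 0.8087i + 0.122j - 0.3438k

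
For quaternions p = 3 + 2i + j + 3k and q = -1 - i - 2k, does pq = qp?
No: pq = 5 - 7i - 8k ≠ 5 - 3i - 2j - 10k = qp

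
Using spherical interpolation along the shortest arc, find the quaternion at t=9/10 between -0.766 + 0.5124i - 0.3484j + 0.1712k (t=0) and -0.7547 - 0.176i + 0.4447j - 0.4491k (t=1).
-0.8257 - 0.0991i + 0.3783j - 0.4065k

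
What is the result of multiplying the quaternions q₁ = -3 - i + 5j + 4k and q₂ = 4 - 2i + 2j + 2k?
-32 + 4i + 8j + 18k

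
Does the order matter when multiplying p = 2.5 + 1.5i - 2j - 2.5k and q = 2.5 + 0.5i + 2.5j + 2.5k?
Yes: pq = 16.75 + 6.25i - 3.75j + 4.75k ≠ 16.75 + 3.75i + 6.25j - 4.75k = qp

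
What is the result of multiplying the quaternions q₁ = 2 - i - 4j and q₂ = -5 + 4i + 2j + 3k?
2 + i + 27j + 20k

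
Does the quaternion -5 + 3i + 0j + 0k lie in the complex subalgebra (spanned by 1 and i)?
Yes. The quaternion -5 + 3i has j- and k-coefficients y = z = 0, so it lies in the complex subalgebra spanned by 1 and i.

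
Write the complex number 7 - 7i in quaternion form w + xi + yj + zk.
7 - 7i + 0j + 0k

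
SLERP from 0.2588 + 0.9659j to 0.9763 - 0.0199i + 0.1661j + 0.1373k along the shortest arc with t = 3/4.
0.8918 - 0.0165i + 0.4375j + 0.1141k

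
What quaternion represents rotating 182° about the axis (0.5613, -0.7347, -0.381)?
-0.0175 + 0.5612i - 0.7346j - 0.3809k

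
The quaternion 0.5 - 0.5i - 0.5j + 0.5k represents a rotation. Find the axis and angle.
axis = (-√3/3, -√3/3, √3/3), θ = 2π/3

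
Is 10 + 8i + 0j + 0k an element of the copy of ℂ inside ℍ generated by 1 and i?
Yes. The quaternion 10 + 8i has j- and k-coefficients y = z = 0, so it lies in the complex subalgebra spanned by 1 and i.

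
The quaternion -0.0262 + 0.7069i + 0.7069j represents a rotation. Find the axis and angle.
axis = (√2/2, √2/2, 0), θ = 183°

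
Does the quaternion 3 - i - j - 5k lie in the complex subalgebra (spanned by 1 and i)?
No. The quaternion 3 - i - j - 5k has j-coefficient y = -1 and k-coefficient z = -5, not both zero, so it does not lie in the complex subalgebra spanned by 1 and i.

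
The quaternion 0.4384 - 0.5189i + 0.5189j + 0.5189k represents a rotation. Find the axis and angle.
axis = (-√3/3, √3/3, √3/3), θ = 128°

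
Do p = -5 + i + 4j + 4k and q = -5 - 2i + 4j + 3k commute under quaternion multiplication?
No: pq = -1 + i - 51j - 23k ≠ -1 + 9i - 29j - 47k = qp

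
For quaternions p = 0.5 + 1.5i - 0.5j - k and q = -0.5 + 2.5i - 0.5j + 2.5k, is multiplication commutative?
No: pq = -1.75 - 1.25i - 6.25j + 2.25k ≠ -1.75 + 2.25i + 6.25j + 1.25k = qp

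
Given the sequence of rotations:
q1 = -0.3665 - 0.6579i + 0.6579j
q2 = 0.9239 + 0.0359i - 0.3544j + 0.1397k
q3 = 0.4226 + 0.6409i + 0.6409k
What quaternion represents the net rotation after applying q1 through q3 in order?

q2 · q1 = -0.0818 - 0.7129i + 0.6458j - 0.2607k
q3 · q2 · q1 = 0.5894 - 0.7676i - 0.0169j + 0.2513k
0.5894 - 0.7676i - 0.0169j + 0.2513k


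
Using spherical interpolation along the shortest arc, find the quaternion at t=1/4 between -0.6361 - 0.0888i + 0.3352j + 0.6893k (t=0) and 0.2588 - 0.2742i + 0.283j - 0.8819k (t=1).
-0.5774 + 0.0067i + 0.1862j + 0.7949k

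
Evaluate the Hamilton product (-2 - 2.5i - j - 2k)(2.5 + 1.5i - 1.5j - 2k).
-6.75 - 10.25i - 7.5j + 4.25k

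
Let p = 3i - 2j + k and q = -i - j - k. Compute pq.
2 + 3i + 2j - 5k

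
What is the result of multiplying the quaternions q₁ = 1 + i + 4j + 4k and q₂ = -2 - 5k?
18 - 22i - 3j - 13k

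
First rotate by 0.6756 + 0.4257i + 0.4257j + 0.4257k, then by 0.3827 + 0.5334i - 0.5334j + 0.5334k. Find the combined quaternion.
0.0315 + 0.0691i - 0.1974j + 0.9774k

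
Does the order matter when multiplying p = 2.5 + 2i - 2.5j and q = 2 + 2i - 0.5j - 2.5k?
Yes: pq = -0.25 + 15.25i - 1.25j - 2.25k ≠ -0.25 + 2.75i - 11.25j - 10.25k = qp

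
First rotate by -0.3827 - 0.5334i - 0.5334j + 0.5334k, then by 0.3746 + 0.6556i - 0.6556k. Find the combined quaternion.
0.556 - 0.8004i - 0.1998j + 0.101k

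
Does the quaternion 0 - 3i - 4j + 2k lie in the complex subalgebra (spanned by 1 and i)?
No. The quaternion -3i - 4j + 2k has j-coefficient y = -4 and k-coefficient z = 2, not both zero, so it does not lie in the complex subalgebra spanned by 1 and i.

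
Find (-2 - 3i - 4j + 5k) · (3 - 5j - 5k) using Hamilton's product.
-1 + 36i - 17j + 40k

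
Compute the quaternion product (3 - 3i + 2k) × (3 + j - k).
11 - 11i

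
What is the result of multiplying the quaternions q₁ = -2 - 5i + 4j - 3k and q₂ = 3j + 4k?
25i + 14j - 23k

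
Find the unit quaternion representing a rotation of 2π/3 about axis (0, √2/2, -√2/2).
0.5 + 0.6124j - 0.6124k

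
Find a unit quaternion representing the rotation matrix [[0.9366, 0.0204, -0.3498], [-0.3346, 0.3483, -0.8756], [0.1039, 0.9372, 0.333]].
0.809 + 0.5602i - 0.1402j - 0.1097k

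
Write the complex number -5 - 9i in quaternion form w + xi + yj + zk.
-5 - 9i + 0j + 0k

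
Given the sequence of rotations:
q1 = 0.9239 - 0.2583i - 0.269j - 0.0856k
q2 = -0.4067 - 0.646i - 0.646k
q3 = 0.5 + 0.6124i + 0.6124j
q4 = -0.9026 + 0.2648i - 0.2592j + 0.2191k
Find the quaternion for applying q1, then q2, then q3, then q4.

q2 · q1 = -0.5979 - 0.6656i + 0.221j - 0.3883k
q3 · q2 · q1 = -0.0267 - 0.9367i - 0.0179j + 0.3488k
q4 · q3 · q2 · q1 = 0.1911 + 0.7519i - 0.2745j - 0.5682k
0.1911 + 0.7519i - 0.2745j - 0.5682k


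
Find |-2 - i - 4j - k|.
√22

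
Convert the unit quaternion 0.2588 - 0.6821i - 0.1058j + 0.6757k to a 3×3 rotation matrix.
[[0.0645, -0.2054, -0.9766], [0.4941, -0.8437, 0.2101], [-0.867, -0.496, 0.0471]]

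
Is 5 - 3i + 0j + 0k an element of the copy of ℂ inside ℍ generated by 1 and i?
Yes. The quaternion 5 - 3i has j- and k-coefficients y = z = 0, so it lies in the complex subalgebra spanned by 1 and i.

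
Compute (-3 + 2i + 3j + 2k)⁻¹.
-0.1154 - 0.0769i - 0.1154j - 0.0769k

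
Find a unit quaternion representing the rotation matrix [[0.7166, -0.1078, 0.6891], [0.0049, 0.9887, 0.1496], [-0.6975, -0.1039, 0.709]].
0.9239 - 0.0686i + 0.3752j + 0.0305k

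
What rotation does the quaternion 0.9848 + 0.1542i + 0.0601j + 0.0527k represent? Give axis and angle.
axis = (0.8878, 0.346, 0.3034), θ = 20°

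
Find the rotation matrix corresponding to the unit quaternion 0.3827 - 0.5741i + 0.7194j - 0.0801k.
[[-0.0479, -0.7647, 0.6426], [-0.8873, 0.328, 0.3242], [-0.4587, -0.5547, -0.6943]]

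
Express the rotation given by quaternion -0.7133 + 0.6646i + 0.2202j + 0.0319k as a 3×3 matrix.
[[0.901, 0.3382, -0.2717], [0.2472, 0.1146, 0.9622], [0.3565, -0.9341, 0.0196]]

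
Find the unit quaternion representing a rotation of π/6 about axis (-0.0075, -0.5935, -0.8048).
0.9659 - 0.0019i - 0.1536j - 0.2083k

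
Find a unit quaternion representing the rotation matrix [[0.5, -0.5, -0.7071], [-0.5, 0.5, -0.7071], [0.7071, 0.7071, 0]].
0.7071 + 0.5i - 0.5j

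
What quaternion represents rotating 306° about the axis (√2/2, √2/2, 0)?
-0.891 + 0.321i + 0.321j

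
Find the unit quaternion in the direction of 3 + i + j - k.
0.866 + 0.2887i + 0.2887j - 0.2887k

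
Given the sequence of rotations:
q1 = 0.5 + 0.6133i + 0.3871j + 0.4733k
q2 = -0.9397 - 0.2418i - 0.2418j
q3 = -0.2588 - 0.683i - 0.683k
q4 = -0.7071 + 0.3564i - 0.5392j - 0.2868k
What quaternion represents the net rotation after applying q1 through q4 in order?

q2 · q1 = -0.228 - 0.8117i - 0.3702j - 0.3901k
q3 · q2 · q1 = -0.7618 + 0.1129i + 0.3838j + 0.5095k
q4 · q3 · q2 · q1 = 0.8515 - 0.516i - 0.0746j + 0.0559k
0.8515 - 0.516i - 0.0746j + 0.0559k


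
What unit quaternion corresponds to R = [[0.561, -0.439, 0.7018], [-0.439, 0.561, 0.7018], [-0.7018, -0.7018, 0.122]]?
0.749 - 0.4685i + 0.4685j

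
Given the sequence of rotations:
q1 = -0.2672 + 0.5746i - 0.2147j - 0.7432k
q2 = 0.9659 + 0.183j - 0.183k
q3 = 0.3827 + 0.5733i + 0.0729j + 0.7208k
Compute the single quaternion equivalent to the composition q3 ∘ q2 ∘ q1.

q2 · q1 = -0.3548 + 0.3797i - 0.3614j - 0.7741k
q3 · q2 · q1 = 0.2309 + 0.146i + 0.5533j - 0.7869k
0.2309 + 0.146i + 0.5533j - 0.7869k


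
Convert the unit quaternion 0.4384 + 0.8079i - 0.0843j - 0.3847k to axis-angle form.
axis = (0.8989, -0.0938, -0.428), θ = 128°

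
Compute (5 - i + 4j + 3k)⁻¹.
0.098 + 0.0196i - 0.0784j - 0.0588k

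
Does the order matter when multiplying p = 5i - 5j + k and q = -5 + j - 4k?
Yes: pq = 9 - 6i + 45j ≠ 9 - 44i + 5j - 10k = qp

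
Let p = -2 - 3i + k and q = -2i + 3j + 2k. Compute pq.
-8 + i - 2j - 13k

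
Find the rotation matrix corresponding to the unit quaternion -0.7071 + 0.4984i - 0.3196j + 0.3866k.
[[0.4968, 0.2282, 0.8373], [-0.8653, 0.2043, 0.4577], [-0.0666, -0.952, 0.2989]]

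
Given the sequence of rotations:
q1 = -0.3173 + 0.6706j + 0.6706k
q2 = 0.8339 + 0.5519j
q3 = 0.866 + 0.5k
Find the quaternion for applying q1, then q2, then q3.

q2 · q1 = -0.6347 + 0.3701i + 0.3841j + 0.5592k
q3 · q2 · q1 = -0.8293 + 0.1285i + 0.5177j + 0.1669k
-0.8293 + 0.1285i + 0.5177j + 0.1669k


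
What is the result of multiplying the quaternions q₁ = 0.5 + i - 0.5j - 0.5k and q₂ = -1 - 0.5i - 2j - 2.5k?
-2.25 - i + 2.25j - 3k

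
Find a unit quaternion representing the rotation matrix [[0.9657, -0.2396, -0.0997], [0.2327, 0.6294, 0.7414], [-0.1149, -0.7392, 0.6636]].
0.9026 - 0.4101i + 0.0042j + 0.1308k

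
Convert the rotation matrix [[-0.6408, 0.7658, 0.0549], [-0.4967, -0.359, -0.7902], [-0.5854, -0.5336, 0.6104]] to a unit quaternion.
-0.3907 - 0.1642i - 0.4097j + 0.8078k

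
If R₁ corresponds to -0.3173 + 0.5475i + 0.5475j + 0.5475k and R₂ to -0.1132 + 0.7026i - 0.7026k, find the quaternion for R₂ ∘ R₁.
0.0359 + 0.0998i - 0.8313j + 0.5456k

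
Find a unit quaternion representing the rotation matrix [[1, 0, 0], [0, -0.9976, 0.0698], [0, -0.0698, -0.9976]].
-0.0349 + 0.9994i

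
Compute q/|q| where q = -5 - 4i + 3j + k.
-0.7001 - 0.5601i + 0.4201j + 0.14k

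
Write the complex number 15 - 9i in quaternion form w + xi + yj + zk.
15 - 9i + 0j + 0k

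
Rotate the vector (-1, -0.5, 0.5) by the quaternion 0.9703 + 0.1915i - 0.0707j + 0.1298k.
(-0.861, -0.866, 0.095)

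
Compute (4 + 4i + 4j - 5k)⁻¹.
0.0548 - 0.0548i - 0.0548j + 0.0685k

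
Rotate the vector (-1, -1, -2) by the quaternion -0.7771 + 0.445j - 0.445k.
(1.867, -0.503, -1.503)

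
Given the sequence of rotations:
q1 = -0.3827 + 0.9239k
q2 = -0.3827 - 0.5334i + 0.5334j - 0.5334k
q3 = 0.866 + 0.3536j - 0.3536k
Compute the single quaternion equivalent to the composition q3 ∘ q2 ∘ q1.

q2 · q1 = 0.6393 + 0.6969i + 0.2887j - 0.1494k
q3 · q2 · q1 = 0.3987 + 0.6528i + 0.2296j - 0.6019k
0.3987 + 0.6528i + 0.2296j - 0.6019k


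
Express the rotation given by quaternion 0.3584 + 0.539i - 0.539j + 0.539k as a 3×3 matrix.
[[-0.1621, -0.9674, 0.1947], [-0.1947, -0.1621, -0.9674], [0.9674, -0.1947, -0.1621]]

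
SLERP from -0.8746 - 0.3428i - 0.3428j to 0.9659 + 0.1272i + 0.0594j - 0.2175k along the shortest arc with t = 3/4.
-0.9595 - 0.1849i - 0.1334j + 0.1654k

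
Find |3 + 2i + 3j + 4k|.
√38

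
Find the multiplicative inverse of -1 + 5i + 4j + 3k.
-0.0196 - 0.098i - 0.0784j - 0.0588k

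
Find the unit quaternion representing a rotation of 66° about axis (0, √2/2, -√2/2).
0.8387 + 0.3851j - 0.3851k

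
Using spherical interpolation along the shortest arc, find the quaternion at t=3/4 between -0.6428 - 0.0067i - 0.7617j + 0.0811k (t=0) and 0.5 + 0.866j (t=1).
-0.5377 - 0.0017i - 0.8429j + 0.0204k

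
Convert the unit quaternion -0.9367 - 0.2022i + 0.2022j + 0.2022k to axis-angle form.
axis = (-√3/3, √3/3, √3/3), θ = 319°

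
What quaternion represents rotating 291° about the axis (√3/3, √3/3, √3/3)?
-0.8241 + 0.327i + 0.327j + 0.327k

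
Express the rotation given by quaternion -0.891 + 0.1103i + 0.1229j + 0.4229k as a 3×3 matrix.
[[0.6121, 0.7807, -0.1257], [-0.7265, 0.618, 0.3005], [0.3123, -0.0926, 0.9455]]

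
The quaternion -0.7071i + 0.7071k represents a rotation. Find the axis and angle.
axis = (-√2/2, 0, √2/2), θ = π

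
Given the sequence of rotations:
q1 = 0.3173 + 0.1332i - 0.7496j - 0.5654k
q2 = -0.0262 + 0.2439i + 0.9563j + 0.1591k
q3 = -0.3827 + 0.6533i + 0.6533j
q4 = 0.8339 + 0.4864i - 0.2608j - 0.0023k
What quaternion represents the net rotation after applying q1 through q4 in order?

q2 · q1 = 0.766 - 0.3475i + 0.4822j - 0.2449k
q3 · q2 · q1 = -0.3811 + 0.4734i + 0.4759j + 0.6358k
q4 · q3 · q2 · q1 = -0.4225 + 0.0447i + 0.1859j + 0.886k
-0.4225 + 0.0447i + 0.1859j + 0.886k


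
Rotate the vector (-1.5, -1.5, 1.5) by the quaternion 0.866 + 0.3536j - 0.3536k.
(-0.75, -0.581, 2.419)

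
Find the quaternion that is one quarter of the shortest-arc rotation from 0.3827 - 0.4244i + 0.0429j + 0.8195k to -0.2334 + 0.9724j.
0.4354 - 0.3865i - 0.3227j + 0.7463k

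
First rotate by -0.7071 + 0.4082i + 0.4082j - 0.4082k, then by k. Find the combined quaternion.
0.4082 - 0.4082i + 0.4082j - 0.7071k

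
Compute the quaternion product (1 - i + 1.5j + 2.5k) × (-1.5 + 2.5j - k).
-2.75 - 6.25i - 0.75j - 7.25k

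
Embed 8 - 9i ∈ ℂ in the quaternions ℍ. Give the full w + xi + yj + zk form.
8 - 9i + 0j + 0k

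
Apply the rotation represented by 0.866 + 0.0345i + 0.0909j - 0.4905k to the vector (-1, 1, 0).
(0.354, 1.36, 0.162)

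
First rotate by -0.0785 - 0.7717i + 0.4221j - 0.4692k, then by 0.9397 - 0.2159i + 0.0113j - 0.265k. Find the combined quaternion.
-0.3695 - 0.6017i + 0.499j - 0.5025k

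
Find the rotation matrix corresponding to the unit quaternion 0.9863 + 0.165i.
[[1, 0, 0], [0, 0.9456, -0.3255], [0, 0.3255, 0.9456]]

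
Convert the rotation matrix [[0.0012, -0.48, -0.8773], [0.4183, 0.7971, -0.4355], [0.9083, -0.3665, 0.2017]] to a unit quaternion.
0.7071 + 0.0244i - 0.6313j + 0.3176k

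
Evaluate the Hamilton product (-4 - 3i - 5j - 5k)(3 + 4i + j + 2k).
15 - 30i - 33j - 6k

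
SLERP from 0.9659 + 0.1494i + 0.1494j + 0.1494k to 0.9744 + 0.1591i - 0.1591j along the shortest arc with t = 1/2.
0.9847 + 0.1566i - 0.0049j + 0.0758k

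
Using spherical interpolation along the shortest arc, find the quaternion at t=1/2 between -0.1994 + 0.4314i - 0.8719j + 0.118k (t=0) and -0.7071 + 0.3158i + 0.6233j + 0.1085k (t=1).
0.3207 + 0.073i - 0.9444j + 0.006k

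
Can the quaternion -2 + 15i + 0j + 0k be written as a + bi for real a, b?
Yes. The quaternion -2 + 15i has j- and k-coefficients y = z = 0, so it lies in the complex subalgebra spanned by 1 and i.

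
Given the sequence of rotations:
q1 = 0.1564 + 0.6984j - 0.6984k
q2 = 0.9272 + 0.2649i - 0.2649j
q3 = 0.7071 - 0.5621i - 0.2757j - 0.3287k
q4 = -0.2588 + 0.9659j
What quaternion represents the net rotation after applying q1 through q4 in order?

q2 · q1 = 0.33 + 0.2264i + 0.7911j - 0.4626k
q3 · q2 · q1 = 0.4267 + 0.3622i + 0.134j - 0.8178k
q4 · q3 · q2 · q1 = -0.2399 - 0.8837i + 0.3775j - 0.1382k
-0.2399 - 0.8837i + 0.3775j - 0.1382k


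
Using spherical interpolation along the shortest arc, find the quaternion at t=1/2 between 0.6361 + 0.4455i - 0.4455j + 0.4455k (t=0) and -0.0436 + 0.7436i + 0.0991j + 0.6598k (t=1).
0.3362 + 0.6746i - 0.1965j + 0.6271k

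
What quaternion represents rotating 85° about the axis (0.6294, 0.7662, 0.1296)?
0.7373 + 0.4252i + 0.5176j + 0.0876k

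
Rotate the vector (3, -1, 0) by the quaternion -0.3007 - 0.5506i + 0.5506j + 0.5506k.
(-0.363, -2.6, -1.763)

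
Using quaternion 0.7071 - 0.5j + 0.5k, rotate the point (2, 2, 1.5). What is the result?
(-2.475, 1.664, 1.164)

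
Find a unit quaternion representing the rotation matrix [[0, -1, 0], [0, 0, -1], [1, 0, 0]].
0.5 + 0.5i - 0.5j + 0.5k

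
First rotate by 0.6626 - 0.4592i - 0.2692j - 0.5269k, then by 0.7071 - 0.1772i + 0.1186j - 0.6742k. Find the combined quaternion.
0.0638 - 0.6861i + 0.1045j - 0.7171k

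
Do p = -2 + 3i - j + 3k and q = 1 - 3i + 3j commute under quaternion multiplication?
No: pq = 10 - 16j + 9k ≠ 10 + 18i + 2j - 3k = qp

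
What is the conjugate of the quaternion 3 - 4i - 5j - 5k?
3 + 4i + 5j + 5k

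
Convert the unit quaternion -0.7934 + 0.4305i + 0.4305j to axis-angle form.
axis = (√2/2, √2/2, 0), θ = 285°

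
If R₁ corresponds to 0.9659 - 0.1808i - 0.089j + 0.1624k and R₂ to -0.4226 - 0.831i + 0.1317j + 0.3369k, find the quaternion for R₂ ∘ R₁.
-0.6014 - 0.6749i + 0.2389j + 0.3546k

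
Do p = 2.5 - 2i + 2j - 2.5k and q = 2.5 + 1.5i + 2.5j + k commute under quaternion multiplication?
No: pq = 6.75 + 7i + 9.5j - 11.75k ≠ 6.75 - 9.5i + 13j + 4.25k = qp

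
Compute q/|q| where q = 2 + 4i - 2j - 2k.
0.378 + 0.7559i - 0.378j - 0.378k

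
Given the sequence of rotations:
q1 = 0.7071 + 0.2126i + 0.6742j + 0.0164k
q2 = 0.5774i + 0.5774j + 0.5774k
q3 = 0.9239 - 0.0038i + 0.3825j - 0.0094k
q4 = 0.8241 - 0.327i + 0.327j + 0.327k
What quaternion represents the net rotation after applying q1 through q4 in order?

q2 · q1 = -0.5215 + 0.0285i + 0.5216j + 0.6748k
q3 · q2 · q1 = -0.6749 + 0.2913i + 0.2847j + 0.6155k
q4 · q3 · q2 · q1 = -0.7553 + 0.5689i + 0.3105j + 0.0982k
-0.7553 + 0.5689i + 0.3105j + 0.0982k


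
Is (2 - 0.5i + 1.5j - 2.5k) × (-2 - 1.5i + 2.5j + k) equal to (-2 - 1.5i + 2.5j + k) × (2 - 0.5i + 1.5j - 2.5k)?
No: pq = -6 + 5.75i + 6.25j + 8k ≠ -6 - 9.75i - 2.25j + 6k = qp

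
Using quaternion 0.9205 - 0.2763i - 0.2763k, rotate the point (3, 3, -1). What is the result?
(3.915, 0.049, -1.915)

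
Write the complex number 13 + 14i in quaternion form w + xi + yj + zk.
13 + 14i + 0j + 0k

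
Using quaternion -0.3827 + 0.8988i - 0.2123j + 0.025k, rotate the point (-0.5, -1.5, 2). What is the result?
(0.504, 2.48, -0.305)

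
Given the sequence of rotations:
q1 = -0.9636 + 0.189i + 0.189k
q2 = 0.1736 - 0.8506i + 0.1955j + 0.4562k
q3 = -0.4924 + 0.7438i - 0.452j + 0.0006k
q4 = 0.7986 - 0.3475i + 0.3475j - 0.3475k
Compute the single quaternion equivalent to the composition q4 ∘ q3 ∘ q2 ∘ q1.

q2 · q1 = -0.0927 + 0.8894i + 0.0586j - 0.4437k
q3 · q2 · q1 = -0.5891 - 0.3064i + 0.3436j + 0.664k
q4 · q3 · q2 · q1 = -0.4656 + 0.3102i + 0.4069j + 0.7221k
-0.4656 + 0.3102i + 0.4069j + 0.7221k


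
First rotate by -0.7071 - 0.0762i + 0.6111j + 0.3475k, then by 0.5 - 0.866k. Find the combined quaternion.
-0.0526 + 0.4911i + 0.3715j + 0.7861k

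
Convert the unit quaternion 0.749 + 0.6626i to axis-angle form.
axis = (1, 0, 0), θ = 83°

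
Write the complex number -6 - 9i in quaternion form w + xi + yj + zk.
-6 - 9i + 0j + 0k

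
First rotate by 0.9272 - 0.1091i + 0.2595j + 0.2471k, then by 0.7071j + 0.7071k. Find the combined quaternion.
-0.3582 - 0.0088i + 0.5785j + 0.7328k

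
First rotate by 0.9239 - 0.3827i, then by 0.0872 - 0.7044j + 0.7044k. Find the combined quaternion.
0.0806 - 0.0334i - 0.9204j + 0.3812k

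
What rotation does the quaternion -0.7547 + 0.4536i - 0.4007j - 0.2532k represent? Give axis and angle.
axis = (0.6914, -0.6108, -0.3859), θ = 278°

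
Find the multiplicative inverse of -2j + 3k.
0.1538j - 0.2308k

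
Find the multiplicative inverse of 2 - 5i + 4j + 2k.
0.0408 + 0.102i - 0.0816j - 0.0408k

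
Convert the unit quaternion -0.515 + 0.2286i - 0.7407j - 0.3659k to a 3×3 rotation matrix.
[[-0.365, -0.7155, 0.5956], [0.0382, 0.6277, 0.7775], [-0.9302, 0.3066, -0.2018]]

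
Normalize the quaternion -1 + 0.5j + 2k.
-0.4364 + 0.2182j + 0.8729k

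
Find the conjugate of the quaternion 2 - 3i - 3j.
2 + 3i + 3j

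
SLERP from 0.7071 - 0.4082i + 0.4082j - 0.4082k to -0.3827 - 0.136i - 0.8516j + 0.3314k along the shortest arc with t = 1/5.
0.6735 - 0.3096i + 0.5288j - 0.4133k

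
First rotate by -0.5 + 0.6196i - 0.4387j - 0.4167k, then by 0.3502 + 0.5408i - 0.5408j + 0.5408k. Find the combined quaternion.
-0.5221 + 0.4092i + 0.6772j - 0.3185k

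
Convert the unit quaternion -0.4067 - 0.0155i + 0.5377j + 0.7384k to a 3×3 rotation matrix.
[[-0.6687, 0.5839, -0.4603], [-0.6173, -0.0909, 0.7815], [0.4145, 0.8067, 0.4213]]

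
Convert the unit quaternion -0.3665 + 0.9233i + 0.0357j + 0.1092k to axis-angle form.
axis = (0.9923, 0.0384, 0.1174), θ = 223°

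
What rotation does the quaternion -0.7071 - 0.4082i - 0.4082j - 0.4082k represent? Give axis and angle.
axis = (-√3/3, -√3/3, -√3/3), θ = 3π/2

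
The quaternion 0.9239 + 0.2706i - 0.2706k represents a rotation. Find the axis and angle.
axis = (√2/2, 0, -√2/2), θ = π/4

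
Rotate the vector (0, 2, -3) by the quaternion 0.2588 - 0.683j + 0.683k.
(0.354, 2.933, -2.067)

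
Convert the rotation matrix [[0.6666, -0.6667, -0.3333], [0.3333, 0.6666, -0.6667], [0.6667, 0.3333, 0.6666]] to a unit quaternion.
0.866 + 0.2887i - 0.2887j + 0.2887k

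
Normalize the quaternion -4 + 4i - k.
-0.6963 + 0.6963i - 0.1741k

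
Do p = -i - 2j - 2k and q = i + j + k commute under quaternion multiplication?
No: pq = 5 - j + k ≠ 5 + j - k = qp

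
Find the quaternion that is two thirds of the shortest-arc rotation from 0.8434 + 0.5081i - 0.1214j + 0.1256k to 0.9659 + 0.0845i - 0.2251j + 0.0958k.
0.9468 + 0.2322i - 0.1948j + 0.1083k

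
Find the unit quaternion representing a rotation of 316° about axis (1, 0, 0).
-0.9272 + 0.3746i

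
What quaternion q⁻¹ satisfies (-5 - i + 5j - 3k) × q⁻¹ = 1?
-0.0833 + 0.0167i - 0.0833j + 0.05k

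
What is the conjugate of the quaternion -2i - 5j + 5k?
2i + 5j - 5k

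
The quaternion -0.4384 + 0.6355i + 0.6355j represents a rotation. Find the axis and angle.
axis = (√2/2, √2/2, 0), θ = 232°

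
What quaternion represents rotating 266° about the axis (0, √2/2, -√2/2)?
-0.682 + 0.5171j - 0.5171k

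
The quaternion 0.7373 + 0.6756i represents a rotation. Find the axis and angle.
axis = (1, 0, 0), θ = 85°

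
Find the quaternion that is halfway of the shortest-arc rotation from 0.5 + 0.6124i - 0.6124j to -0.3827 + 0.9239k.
0.5718 + 0.3967i - 0.3967j - 0.5985k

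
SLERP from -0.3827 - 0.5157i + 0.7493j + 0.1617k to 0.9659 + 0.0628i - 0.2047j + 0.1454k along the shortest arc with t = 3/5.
-0.8273 - 0.2816i + 0.4855j - 0.0227k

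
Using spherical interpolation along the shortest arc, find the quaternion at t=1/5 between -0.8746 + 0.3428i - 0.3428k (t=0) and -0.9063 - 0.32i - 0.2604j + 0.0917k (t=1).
-0.9377 + 0.215i - 0.0588j - 0.2666k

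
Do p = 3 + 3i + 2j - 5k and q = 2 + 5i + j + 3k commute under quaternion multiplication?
No: pq = 4 + 32i - 27j - 8k ≠ 4 + 10i + 41j + 6k = qp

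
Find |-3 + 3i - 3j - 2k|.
√31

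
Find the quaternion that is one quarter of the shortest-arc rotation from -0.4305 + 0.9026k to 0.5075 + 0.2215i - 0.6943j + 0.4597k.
-0.2022 + 0.076i - 0.2383j + 0.9469k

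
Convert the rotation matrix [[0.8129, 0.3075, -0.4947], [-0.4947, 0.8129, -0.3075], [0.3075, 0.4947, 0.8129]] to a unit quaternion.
0.9272 + 0.2163i - 0.2163j - 0.2163k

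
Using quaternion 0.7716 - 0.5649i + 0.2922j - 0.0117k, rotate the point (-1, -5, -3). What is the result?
(-0.661, -4.054, 4.258)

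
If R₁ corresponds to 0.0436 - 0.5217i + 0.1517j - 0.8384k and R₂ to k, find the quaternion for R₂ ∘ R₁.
0.8384 - 0.1517i - 0.5217j + 0.0436k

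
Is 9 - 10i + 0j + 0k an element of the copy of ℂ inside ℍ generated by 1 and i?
Yes. The quaternion 9 - 10i has j- and k-coefficients y = z = 0, so it lies in the complex subalgebra spanned by 1 and i.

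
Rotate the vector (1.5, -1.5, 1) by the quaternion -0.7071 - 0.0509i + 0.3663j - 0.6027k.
(0.886, 0.307, 2.15)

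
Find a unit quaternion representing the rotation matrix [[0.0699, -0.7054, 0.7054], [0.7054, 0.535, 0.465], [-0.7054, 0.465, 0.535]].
0.7314 + 0.4822j + 0.4822k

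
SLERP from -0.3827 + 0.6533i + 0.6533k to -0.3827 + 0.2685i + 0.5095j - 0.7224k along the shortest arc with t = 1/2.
0.2537i - 0.3359j + 0.9071k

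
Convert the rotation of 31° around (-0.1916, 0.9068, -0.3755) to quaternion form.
0.9636 - 0.0512i + 0.2423j - 0.1003k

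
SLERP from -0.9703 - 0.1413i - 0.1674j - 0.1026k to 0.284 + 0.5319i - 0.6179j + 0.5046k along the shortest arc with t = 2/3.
-0.6394 - 0.4775i + 0.4123j - 0.4395k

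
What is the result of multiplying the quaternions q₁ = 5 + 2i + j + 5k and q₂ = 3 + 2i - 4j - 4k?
35 + 32i + j - 15k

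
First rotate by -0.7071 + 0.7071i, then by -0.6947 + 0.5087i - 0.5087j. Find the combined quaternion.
0.1315 - 0.8509i + 0.3597j + 0.3597k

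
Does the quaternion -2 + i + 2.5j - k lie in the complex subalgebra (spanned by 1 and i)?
No. The quaternion -2 + i + 2.5j - k has j-coefficient y = 2.5 and k-coefficient z = -1, not both zero, so it does not lie in the complex subalgebra spanned by 1 and i.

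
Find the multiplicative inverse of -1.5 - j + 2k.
-0.2069 + 0.1379j - 0.2759k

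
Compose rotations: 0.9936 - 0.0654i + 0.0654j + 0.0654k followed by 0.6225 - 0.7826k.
0.6697 + 0.0105i + 0.0919j - 0.7369k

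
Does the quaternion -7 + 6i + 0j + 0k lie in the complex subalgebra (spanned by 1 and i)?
Yes. The quaternion -7 + 6i has j- and k-coefficients y = z = 0, so it lies in the complex subalgebra spanned by 1 and i.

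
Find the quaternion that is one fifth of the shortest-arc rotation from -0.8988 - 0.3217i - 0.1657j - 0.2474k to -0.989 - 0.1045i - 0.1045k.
-0.9247 - 0.2802i - 0.1334j - 0.2204k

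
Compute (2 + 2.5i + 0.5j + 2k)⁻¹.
0.1379 - 0.1724i - 0.0345j - 0.1379k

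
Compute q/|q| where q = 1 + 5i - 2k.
0.1826 + 0.9129i - 0.3651k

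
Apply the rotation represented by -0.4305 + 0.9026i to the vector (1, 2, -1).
(1, -2.036, -0.925)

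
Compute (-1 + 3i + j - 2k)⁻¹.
-0.0667 - 0.2i - 0.0667j + 0.1333k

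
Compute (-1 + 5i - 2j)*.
-1 - 5i + 2j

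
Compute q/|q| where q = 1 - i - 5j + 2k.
0.1796 - 0.1796i - 0.898j + 0.3592k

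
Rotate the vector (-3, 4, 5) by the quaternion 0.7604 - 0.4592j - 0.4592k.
(-1.168, 6.517, 2.483)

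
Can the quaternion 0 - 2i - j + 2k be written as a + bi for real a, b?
No. The quaternion -2i - j + 2k has j-coefficient y = -1 and k-coefficient z = 2, not both zero, so it does not lie in the complex subalgebra spanned by 1 and i.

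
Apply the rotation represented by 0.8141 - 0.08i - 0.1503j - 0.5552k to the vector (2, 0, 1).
(0.521, -1.463, 1.609)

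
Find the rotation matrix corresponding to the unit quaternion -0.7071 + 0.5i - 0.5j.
[[0.5, -0.5, 0.7071], [-0.5, 0.5, 0.7071], [-0.7071, -0.7071, 0]]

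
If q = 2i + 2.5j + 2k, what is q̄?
-2i - 2.5j - 2k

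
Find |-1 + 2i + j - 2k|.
√10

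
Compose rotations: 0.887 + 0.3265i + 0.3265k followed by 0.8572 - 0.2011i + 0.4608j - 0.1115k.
0.8624 + 0.252i + 0.438j + 0.0305k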